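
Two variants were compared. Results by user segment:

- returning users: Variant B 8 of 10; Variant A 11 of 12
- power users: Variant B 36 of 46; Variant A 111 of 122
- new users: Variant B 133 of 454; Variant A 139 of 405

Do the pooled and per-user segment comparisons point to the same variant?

Yes

Returning users: Variant B 8/10 = 80.0%, Variant A 11/12 = 91.7% → Variant A
Power users: Variant B 36/46 = 78.3%, Variant A 111/122 = 91.0% → Variant A
New users: Variant B 133/454 = 29.3%, Variant A 139/405 = 34.3% → Variant A
Overall: Variant B 177/510 = 34.7%, Variant A 261/539 = 48.4% → Variant A
Variant A wins overall and in every user group — no reversal.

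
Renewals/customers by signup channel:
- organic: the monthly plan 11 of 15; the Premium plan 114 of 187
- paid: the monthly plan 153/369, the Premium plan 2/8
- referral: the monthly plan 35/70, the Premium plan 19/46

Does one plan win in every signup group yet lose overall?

Organic: the monthly plan 11/15 = 73.3%, the Premium plan 114/187 = 61.0% → the monthly plan
Paid: the monthly plan 153/369 = 41.5%, the Premium plan 2/8 = 25.0% → the monthly plan
Referral: the monthly plan 35/70 = 50.0%, the Premium plan 19/46 = 41.3% → the monthly plan
Overall: the monthly plan 199/454 = 43.8%, the Premium plan 135/241 = 56.0% → the Premium plan
The monthly plan wins each signup group but the Premium plan wins overall — the comparison reverses. The monthly plan's customers skew toward paid, which has a lower base rate.

Yes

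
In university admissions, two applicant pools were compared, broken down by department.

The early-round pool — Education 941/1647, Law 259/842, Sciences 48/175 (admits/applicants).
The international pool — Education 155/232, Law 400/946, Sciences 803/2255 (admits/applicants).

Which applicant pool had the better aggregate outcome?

the early-round pool

Education: the early-round pool 941/1647 = 57.1%, the international pool 155/232 = 66.8% → the international pool
Law: the early-round pool 259/842 = 30.8%, the international pool 400/946 = 42.3% → the international pool
Sciences: the early-round pool 48/175 = 27.4%, the international pool 803/2255 = 35.6% → the international pool
Overall: the early-round pool 1248/2664 = 46.8%, the international pool 1358/3433 = 39.6% → the early-round pool
(The international pool wins every department group but the early-round pool wins overall — the international pool's applicants skew toward the low-rate Sciences group.)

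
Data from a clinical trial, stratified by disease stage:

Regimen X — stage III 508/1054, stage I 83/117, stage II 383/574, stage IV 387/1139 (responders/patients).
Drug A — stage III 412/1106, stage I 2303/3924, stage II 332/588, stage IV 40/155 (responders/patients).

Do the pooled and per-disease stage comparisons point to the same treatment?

No

Stage III: Regimen X 508/1054 = 48.2%, Drug A 412/1106 = 37.3% → Regimen X
Stage I: Regimen X 83/117 = 70.9%, Drug A 2303/3924 = 58.7% → Regimen X
Stage II: Regimen X 383/574 = 66.7%, Drug A 332/588 = 56.5% → Regimen X
Stage IV: Regimen X 387/1139 = 34.0%, Drug A 40/155 = 25.8% → Regimen X
Overall: Regimen X 1361/2884 = 47.2%, Drug A 3087/5773 = 53.5% → Drug A
Regimen X wins each disease group but Drug A wins overall — the comparison reverses. Regimen X's patients skew toward stage IV, which has a lower base rate.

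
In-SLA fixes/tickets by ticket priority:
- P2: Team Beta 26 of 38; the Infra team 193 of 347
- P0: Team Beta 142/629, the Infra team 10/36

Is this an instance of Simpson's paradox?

P2: Team Beta 26/38 = 68.4%, the Infra team 193/347 = 55.6% → Team Beta
P0: Team Beta 142/629 = 22.6%, the Infra team 10/36 = 27.8% → the Infra team
Overall: Team Beta 168/667 = 25.2%, the Infra team 203/383 = 53.0% → the Infra team
Neither sweeps: Team Beta wins 1 of 2 groups, the Infra team wins 1. The Infra team wins overall but not every group — no Simpson reversal.

No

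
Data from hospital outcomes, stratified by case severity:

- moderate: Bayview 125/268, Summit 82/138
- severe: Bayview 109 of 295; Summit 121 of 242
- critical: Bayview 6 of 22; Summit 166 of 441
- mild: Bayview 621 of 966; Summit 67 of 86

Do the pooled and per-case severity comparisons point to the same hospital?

Moderate: Bayview 125/268 = 46.6%, Summit 82/138 = 59.4% → Summit
Severe: Bayview 109/295 = 36.9%, Summit 121/242 = 50.0% → Summit
Critical: Bayview 6/22 = 27.3%, Summit 166/441 = 37.6% → Summit
Mild: Bayview 621/966 = 64.3%, Summit 67/86 = 77.9% → Summit
Overall: Bayview 861/1551 = 55.5%, Summit 436/907 = 48.1% → Bayview
Summit wins each case group but Bayview wins overall — the comparison reverses. Summit's patients skew toward critical, which has a lower base rate.

No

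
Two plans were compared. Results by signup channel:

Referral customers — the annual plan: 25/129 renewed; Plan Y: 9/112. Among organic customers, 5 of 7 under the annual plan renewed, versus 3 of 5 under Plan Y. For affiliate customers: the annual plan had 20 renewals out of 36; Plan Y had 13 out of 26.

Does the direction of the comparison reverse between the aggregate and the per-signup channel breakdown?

Referral: the annual plan 25/129 = 19.4%, Plan Y 9/112 = 8.0% → the annual plan
Organic: the annual plan 5/7 = 71.4%, Plan Y 3/5 = 60.0% → the annual plan
Affiliate: the annual plan 20/36 = 55.6%, Plan Y 13/26 = 50.0% → the annual plan
Overall: the annual plan 50/172 = 29.1%, Plan Y 25/143 = 17.5% → the annual plan
The annual plan wins overall and in every signup group — no reversal.

No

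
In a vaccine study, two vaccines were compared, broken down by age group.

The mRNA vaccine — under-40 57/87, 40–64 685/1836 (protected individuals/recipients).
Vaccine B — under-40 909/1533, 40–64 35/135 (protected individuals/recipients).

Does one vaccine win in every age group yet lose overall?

Under-40: the mRNA vaccine 57/87 = 65.5%, Vaccine B 909/1533 = 59.3% → the mRNA vaccine
40–64: the mRNA vaccine 685/1836 = 37.3%, Vaccine B 35/135 = 25.9% → the mRNA vaccine
Overall: the mRNA vaccine 742/1923 = 38.6%, Vaccine B 944/1668 = 56.6% → Vaccine B
The mRNA vaccine wins each age group but Vaccine B wins overall — the comparison reverses. The mRNA vaccine's recipients skew toward 40–64, which has a lower base rate.

Yes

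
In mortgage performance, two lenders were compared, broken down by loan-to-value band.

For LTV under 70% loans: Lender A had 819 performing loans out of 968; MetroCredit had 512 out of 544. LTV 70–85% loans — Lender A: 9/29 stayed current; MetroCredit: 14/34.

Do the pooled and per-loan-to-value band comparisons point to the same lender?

LTV under 70%: Lender A 819/968 = 84.6%, MetroCredit 512/544 = 94.1% → MetroCredit
LTV 70–85%: Lender A 9/29 = 31.0%, MetroCredit 14/34 = 41.2% → MetroCredit
Overall: Lender A 828/997 = 83.0%, MetroCredit 526/578 = 91.0% → MetroCredit
MetroCredit wins overall and in every loan-to-value group — no reversal.

Yes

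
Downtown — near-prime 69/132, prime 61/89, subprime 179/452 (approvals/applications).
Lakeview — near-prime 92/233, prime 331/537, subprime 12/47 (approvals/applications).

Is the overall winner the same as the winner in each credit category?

No

Near-prime: Downtown 69/132 = 52.3%, Lakeview 92/233 = 39.5% → Downtown
Prime: Downtown 61/89 = 68.5%, Lakeview 331/537 = 61.6% → Downtown
Subprime: Downtown 179/452 = 39.6%, Lakeview 12/47 = 25.5% → Downtown
Overall: Downtown 309/673 = 45.9%, Lakeview 435/817 = 53.2% → Lakeview
Downtown wins each credit group but Lakeview wins overall — the comparison reverses. Downtown's applications skew toward subprime, which has a lower base rate.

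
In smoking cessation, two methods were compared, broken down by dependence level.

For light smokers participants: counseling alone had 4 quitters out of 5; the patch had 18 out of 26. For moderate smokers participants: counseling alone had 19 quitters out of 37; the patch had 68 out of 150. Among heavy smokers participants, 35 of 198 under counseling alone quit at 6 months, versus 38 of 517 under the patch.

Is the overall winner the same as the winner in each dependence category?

Yes

Light smokers: counseling alone 4/5 = 80.0%, the patch 18/26 = 69.2% → counseling alone
Moderate smokers: counseling alone 19/37 = 51.4%, the patch 68/150 = 45.3% → counseling alone
Heavy smokers: counseling alone 35/198 = 17.7%, the patch 38/517 = 7.4% → counseling alone
Overall: counseling alone 58/240 = 24.2%, the patch 124/693 = 17.9% → counseling alone
Counseling alone wins overall and in every dependence group — no reversal.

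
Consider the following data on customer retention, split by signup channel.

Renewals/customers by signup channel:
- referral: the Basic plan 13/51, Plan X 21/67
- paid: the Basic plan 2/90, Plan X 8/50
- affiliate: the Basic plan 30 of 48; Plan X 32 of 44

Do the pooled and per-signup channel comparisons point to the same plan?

Yes

Referral: the Basic plan 13/51 = 25.5%, Plan X 21/67 = 31.3% → Plan X
Paid: the Basic plan 2/90 = 2.2%, Plan X 8/50 = 16.0% → Plan X
Affiliate: the Basic plan 30/48 = 62.5%, Plan X 32/44 = 72.7% → Plan X
Overall: the Basic plan 45/189 = 23.8%, Plan X 61/161 = 37.9% → Plan X
Plan X wins overall and in every signup group — no reversal.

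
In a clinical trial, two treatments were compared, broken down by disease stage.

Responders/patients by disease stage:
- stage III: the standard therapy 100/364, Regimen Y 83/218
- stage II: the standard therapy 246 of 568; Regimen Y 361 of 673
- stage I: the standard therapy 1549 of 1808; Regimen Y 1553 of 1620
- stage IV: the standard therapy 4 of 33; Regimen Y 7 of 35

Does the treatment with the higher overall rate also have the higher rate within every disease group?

Yes

Stage III: the standard therapy 100/364 = 27.5%, Regimen Y 83/218 = 38.1% → Regimen Y
Stage II: the standard therapy 246/568 = 43.3%, Regimen Y 361/673 = 53.6% → Regimen Y
Stage I: the standard therapy 1549/1808 = 85.7%, Regimen Y 1553/1620 = 95.9% → Regimen Y
Stage IV: the standard therapy 4/33 = 12.1%, Regimen Y 7/35 = 20.0% → Regimen Y
Overall: the standard therapy 1899/2773 = 68.5%, Regimen Y 2004/2546 = 78.7% → Regimen Y
Regimen Y wins overall and in every disease group — no reversal.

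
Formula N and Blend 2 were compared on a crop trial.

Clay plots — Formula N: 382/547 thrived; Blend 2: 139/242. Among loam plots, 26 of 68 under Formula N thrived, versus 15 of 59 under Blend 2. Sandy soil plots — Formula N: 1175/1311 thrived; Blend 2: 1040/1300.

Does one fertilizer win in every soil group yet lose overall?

No

Clay: Formula N 382/547 = 69.8%, Blend 2 139/242 = 57.4% → Formula N
Loam: Formula N 26/68 = 38.2%, Blend 2 15/59 = 25.4% → Formula N
Sandy soil: Formula N 1175/1311 = 89.6%, Blend 2 1040/1300 = 80.0% → Formula N
Overall: Formula N 1583/1926 = 82.2%, Blend 2 1194/1601 = 74.6% → Formula N
Formula N wins overall and in every soil group — no reversal.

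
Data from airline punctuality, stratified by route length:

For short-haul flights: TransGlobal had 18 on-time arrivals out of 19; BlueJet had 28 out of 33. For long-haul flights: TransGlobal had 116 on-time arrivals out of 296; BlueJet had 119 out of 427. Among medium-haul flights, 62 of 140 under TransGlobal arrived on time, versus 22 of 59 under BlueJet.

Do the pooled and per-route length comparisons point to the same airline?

Short-haul: TransGlobal 18/19 = 94.7%, BlueJet 28/33 = 84.8% → TransGlobal
Long-haul: TransGlobal 116/296 = 39.2%, BlueJet 119/427 = 27.9% → TransGlobal
Medium-haul: TransGlobal 62/140 = 44.3%, BlueJet 22/59 = 37.3% → TransGlobal
Overall: TransGlobal 196/455 = 43.1%, BlueJet 169/519 = 32.6% → TransGlobal
TransGlobal wins overall and in every route group — no reversal.

Yes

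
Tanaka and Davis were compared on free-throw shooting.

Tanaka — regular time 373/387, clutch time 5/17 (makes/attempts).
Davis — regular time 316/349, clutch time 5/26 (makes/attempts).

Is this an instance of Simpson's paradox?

No

Regular time: Tanaka 373/387 = 96.4%, Davis 316/349 = 90.5% → Tanaka
Clutch time: Tanaka 5/17 = 29.4%, Davis 5/26 = 19.2% → Tanaka
Overall: Tanaka 378/404 = 93.6%, Davis 321/375 = 85.6% → Tanaka
Tanaka wins overall and in every game group — no reversal.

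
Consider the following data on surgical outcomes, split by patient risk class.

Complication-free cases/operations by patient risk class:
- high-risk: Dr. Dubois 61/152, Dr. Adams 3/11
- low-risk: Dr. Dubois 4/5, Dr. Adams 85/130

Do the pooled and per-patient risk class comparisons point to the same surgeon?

No

High-risk: Dr. Dubois 61/152 = 40.1%, Dr. Adams 3/11 = 27.3% → Dr. Dubois
Low-risk: Dr. Dubois 4/5 = 80.0%, Dr. Adams 85/130 = 65.4% → Dr. Dubois
Overall: Dr. Dubois 65/157 = 41.4%, Dr. Adams 88/141 = 62.4% → Dr. Adams
Dr. Dubois wins each patient risk group but Dr. Adams wins overall — the comparison reverses. Dr. Dubois's operations skew toward high-risk, which has a lower base rate.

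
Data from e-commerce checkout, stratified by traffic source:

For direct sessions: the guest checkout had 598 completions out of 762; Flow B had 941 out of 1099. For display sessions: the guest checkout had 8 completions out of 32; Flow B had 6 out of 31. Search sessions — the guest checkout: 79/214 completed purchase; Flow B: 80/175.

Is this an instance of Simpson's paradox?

No

Direct: the guest checkout 598/762 = 78.5%, Flow B 941/1099 = 85.6% → Flow B
Display: the guest checkout 8/32 = 25.0%, Flow B 6/31 = 19.4% → the guest checkout
Search: the guest checkout 79/214 = 36.9%, Flow B 80/175 = 45.7% → Flow B
Overall: the guest checkout 685/1008 = 68.0%, Flow B 1027/1305 = 78.7% → Flow B
Neither sweeps: the guest checkout wins 1 of 3 groups, Flow B wins 2. Flow B wins overall but not every group — no Simpson reversal.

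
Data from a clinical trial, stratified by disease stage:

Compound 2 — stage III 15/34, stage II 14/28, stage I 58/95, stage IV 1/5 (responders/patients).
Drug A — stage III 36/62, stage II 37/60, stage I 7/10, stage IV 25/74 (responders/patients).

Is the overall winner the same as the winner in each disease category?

Stage III: Compound 2 15/34 = 44.1%, Drug A 36/62 = 58.1% → Drug A
Stage II: Compound 2 14/28 = 50.0%, Drug A 37/60 = 61.7% → Drug A
Stage I: Compound 2 58/95 = 61.1%, Drug A 7/10 = 70.0% → Drug A
Stage IV: Compound 2 1/5 = 20.0%, Drug A 25/74 = 33.8% → Drug A
Overall: Compound 2 88/162 = 54.3%, Drug A 105/206 = 51.0% → Compound 2
Drug A wins each disease group but Compound 2 wins overall — the comparison reverses. Drug A's patients skew toward stage IV, which has a lower base rate.

No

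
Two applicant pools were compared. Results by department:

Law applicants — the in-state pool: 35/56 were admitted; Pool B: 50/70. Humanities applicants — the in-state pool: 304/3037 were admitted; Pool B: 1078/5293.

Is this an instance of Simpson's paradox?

No

Law: the in-state pool 35/56 = 62.5%, Pool B 50/70 = 71.4% → Pool B
Humanities: the in-state pool 304/3037 = 10.0%, Pool B 1078/5293 = 20.4% → Pool B
Overall: the in-state pool 339/3093 = 11.0%, Pool B 1128/5363 = 21.0% → Pool B
Pool B wins overall and in every department group — no reversal.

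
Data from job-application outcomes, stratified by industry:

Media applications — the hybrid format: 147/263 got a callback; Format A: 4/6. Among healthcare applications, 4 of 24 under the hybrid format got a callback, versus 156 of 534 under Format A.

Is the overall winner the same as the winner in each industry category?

Media: the hybrid format 147/263 = 55.9%, Format A 4/6 = 66.7% → Format A
Healthcare: the hybrid format 4/24 = 16.7%, Format A 156/534 = 29.2% → Format A
Overall: the hybrid format 151/287 = 52.6%, Format A 160/540 = 29.6% → the hybrid format
Format A wins each industry group but the hybrid format wins overall — the comparison reverses. Format A's applications skew toward healthcare, which has a lower base rate.

No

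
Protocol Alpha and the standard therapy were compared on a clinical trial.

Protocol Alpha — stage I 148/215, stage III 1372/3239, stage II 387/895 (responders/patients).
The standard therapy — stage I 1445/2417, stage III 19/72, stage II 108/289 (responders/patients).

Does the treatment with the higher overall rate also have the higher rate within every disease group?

Stage I: Protocol Alpha 148/215 = 68.8%, the standard therapy 1445/2417 = 59.8% → Protocol Alpha
Stage III: Protocol Alpha 1372/3239 = 42.4%, the standard therapy 19/72 = 26.4% → Protocol Alpha
Stage II: Protocol Alpha 387/895 = 43.2%, the standard therapy 108/289 = 37.4% → Protocol Alpha
Overall: Protocol Alpha 1907/4349 = 43.8%, the standard therapy 1572/2778 = 56.6% → the standard therapy
Protocol Alpha wins each disease group but the standard therapy wins overall — the comparison reverses. Protocol Alpha's patients skew toward stage III, which has a lower base rate.

No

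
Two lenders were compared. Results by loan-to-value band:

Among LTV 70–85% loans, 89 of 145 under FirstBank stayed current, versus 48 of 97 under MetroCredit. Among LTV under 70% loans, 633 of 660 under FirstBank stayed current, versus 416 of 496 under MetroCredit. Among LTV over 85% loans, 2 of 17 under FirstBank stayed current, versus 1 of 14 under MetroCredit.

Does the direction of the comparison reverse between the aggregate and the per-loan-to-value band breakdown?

LTV 70–85%: FirstBank 89/145 = 61.4%, MetroCredit 48/97 = 49.5% → FirstBank
LTV under 70%: FirstBank 633/660 = 95.9%, MetroCredit 416/496 = 83.9% → FirstBank
LTV over 85%: FirstBank 2/17 = 11.8%, MetroCredit 1/14 = 7.1% → FirstBank
Overall: FirstBank 724/822 = 88.1%, MetroCredit 465/607 = 76.6% → FirstBank
FirstBank wins overall and in every loan-to-value group — no reversal.

No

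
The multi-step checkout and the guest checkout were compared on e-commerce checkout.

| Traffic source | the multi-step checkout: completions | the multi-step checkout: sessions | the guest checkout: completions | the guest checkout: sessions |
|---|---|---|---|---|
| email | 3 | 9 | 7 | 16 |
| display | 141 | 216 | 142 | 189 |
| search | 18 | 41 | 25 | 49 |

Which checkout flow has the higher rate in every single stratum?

the guest checkout

Email: the multi-step checkout 3/9 = 33.3%, the guest checkout 7/16 = 43.8% → the guest checkout
Display: the multi-step checkout 141/216 = 65.3%, the guest checkout 142/189 = 75.1% → the guest checkout
Search: the multi-step checkout 18/41 = 43.9%, the guest checkout 25/49 = 51.0% → the guest checkout
The guest checkout has the higher rate in all 3 groups.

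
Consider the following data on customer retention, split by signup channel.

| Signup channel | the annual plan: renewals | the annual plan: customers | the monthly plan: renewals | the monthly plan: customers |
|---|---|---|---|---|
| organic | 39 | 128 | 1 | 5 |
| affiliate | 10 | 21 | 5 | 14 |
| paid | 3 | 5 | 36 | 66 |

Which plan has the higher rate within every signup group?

Organic: the annual plan 39/128 = 30.5%, the monthly plan 1/5 = 20.0% → the annual plan
Affiliate: the annual plan 10/21 = 47.6%, the monthly plan 5/14 = 35.7% → the annual plan
Paid: the annual plan 3/5 = 60.0%, the monthly plan 36/66 = 54.5% → the annual plan
The annual plan has the higher rate in all 3 groups.

the annual plan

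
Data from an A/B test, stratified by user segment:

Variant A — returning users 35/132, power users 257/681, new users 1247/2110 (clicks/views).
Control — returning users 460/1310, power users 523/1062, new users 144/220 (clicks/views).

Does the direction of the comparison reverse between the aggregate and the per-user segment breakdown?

Yes

Returning users: Variant A 35/132 = 26.5%, Control 460/1310 = 35.1% → Control
Power users: Variant A 257/681 = 37.7%, Control 523/1062 = 49.2% → Control
New users: Variant A 1247/2110 = 59.1%, Control 144/220 = 65.5% → Control
Overall: Variant A 1539/2923 = 52.7%, Control 1127/2592 = 43.5% → Variant A
Control wins each user group but Variant A wins overall — the comparison reverses. Control's views skew toward returning users, which has a lower base rate.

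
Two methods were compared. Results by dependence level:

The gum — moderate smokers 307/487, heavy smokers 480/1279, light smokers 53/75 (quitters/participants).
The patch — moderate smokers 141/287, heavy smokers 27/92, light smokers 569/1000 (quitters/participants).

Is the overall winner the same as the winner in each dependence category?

No

Moderate smokers: the gum 307/487 = 63.0%, the patch 141/287 = 49.1% → the gum
Heavy smokers: the gum 480/1279 = 37.5%, the patch 27/92 = 29.3% → the gum
Light smokers: the gum 53/75 = 70.7%, the patch 569/1000 = 56.9% → the gum
Overall: the gum 840/1841 = 45.6%, the patch 737/1379 = 53.4% → the patch
The gum wins each dependence group but the patch wins overall — the comparison reverses. The gum's participants skew toward heavy smokers, which has a lower base rate.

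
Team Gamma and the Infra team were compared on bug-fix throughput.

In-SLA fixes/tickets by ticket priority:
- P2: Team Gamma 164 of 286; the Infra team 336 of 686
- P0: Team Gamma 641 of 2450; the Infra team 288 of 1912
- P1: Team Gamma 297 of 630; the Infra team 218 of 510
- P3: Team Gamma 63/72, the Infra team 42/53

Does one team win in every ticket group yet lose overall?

P2: Team Gamma 164/286 = 57.3%, the Infra team 336/686 = 49.0% → Team Gamma
P0: Team Gamma 641/2450 = 26.2%, the Infra team 288/1912 = 15.1% → Team Gamma
P1: Team Gamma 297/630 = 47.1%, the Infra team 218/510 = 42.7% → Team Gamma
P3: Team Gamma 63/72 = 87.5%, the Infra team 42/53 = 79.2% → Team Gamma
Overall: Team Gamma 1165/3438 = 33.9%, the Infra team 884/3161 = 28.0% → Team Gamma
Team Gamma wins overall and in every ticket group — no reversal.

No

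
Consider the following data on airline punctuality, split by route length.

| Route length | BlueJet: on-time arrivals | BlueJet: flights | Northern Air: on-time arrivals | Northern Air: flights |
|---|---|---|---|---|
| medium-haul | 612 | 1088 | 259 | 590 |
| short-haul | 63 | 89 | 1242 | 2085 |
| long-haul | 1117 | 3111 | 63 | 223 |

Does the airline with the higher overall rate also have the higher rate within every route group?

Medium-haul: BlueJet 612/1088 = 56.2%, Northern Air 259/590 = 43.9% → BlueJet
Short-haul: BlueJet 63/89 = 70.8%, Northern Air 1242/2085 = 59.6% → BlueJet
Long-haul: BlueJet 1117/3111 = 35.9%, Northern Air 63/223 = 28.3% → BlueJet
Overall: BlueJet 1792/4288 = 41.8%, Northern Air 1564/2898 = 54.0% → Northern Air
BlueJet wins each route group but Northern Air wins overall — the comparison reverses. BlueJet's flights skew toward long-haul, which has a lower base rate.

No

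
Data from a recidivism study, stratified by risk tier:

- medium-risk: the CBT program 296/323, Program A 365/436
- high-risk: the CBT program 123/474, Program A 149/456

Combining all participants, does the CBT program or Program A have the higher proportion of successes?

Medium-risk: the CBT program 296/323 = 91.6%, Program A 365/436 = 83.7% → the CBT program
High-risk: the CBT program 123/474 = 25.9%, Program A 149/456 = 32.7% → Program A
Overall: the CBT program 419/797 = 52.6%, Program A 514/892 = 57.6% → Program A
(Neither sweeps every risk group, but Program A has the higher pooled rate.)

Program A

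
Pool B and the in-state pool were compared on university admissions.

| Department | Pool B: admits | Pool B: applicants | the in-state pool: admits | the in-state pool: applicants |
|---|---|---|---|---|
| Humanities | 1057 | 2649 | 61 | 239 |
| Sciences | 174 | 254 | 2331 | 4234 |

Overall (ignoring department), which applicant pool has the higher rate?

Humanities: Pool B 1057/2649 = 39.9%, the in-state pool 61/239 = 25.5% → Pool B
Sciences: Pool B 174/254 = 68.5%, the in-state pool 2331/4234 = 55.1% → Pool B
Overall: Pool B 1231/2903 = 42.4%, the in-state pool 2392/4473 = 53.5% → the in-state pool
(Pool B wins every department group but the in-state pool wins overall — Pool B's applicants skew toward the low-rate Humanities group.)

the in-state pool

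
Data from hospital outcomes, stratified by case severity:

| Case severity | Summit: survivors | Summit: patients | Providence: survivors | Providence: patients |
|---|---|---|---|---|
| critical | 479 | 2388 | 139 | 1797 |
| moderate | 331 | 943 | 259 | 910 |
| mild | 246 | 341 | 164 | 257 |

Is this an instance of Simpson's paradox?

No

Critical: Summit 479/2388 = 20.1%, Providence 139/1797 = 7.7% → Summit
Moderate: Summit 331/943 = 35.1%, Providence 259/910 = 28.5% → Summit
Mild: Summit 246/341 = 72.1%, Providence 164/257 = 63.8% → Summit
Overall: Summit 1056/3672 = 28.8%, Providence 562/2964 = 19.0% → Summit
Summit wins overall and in every case group — no reversal.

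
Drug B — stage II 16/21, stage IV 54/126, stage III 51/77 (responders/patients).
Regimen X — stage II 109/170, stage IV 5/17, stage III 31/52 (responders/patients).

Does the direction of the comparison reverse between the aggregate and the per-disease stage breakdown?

Yes

Stage II: Drug B 16/21 = 76.2%, Regimen X 109/170 = 64.1% → Drug B
Stage IV: Drug B 54/126 = 42.9%, Regimen X 5/17 = 29.4% → Drug B
Stage III: Drug B 51/77 = 66.2%, Regimen X 31/52 = 59.6% → Drug B
Overall: Drug B 121/224 = 54.0%, Regimen X 145/239 = 60.7% → Regimen X
Drug B wins each disease group but Regimen X wins overall — the comparison reverses. Drug B's patients skew toward stage IV, which has a lower base rate.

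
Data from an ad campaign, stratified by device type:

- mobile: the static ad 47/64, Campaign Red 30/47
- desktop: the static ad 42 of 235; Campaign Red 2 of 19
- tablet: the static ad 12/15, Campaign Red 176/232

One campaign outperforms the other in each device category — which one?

Mobile: the static ad 47/64 = 73.4%, Campaign Red 30/47 = 63.8% → the static ad
Desktop: the static ad 42/235 = 17.9%, Campaign Red 2/19 = 10.5% → the static ad
Tablet: the static ad 12/15 = 80.0%, Campaign Red 176/232 = 75.9% → the static ad
The static ad has the higher rate in all 3 groups.

the static ad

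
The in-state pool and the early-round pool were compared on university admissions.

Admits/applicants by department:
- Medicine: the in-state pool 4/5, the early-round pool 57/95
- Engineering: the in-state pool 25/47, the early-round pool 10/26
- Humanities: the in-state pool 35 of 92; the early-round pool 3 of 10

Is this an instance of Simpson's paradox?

Medicine: the in-state pool 4/5 = 80.0%, the early-round pool 57/95 = 60.0% → the in-state pool
Engineering: the in-state pool 25/47 = 53.2%, the early-round pool 10/26 = 38.5% → the in-state pool
Humanities: the in-state pool 35/92 = 38.0%, the early-round pool 3/10 = 30.0% → the in-state pool
Overall: the in-state pool 64/144 = 44.4%, the early-round pool 70/131 = 53.4% → the early-round pool
The in-state pool wins each department group but the early-round pool wins overall — the comparison reverses. The in-state pool's applicants skew toward Humanities, which has a lower base rate.

Yes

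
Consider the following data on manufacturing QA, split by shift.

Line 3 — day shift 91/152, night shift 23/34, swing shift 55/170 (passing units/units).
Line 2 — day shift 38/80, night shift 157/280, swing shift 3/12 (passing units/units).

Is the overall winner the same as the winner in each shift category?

No

Day shift: Line 3 91/152 = 59.9%, Line 2 38/80 = 47.5% → Line 3
Night shift: Line 3 23/34 = 67.6%, Line 2 157/280 = 56.1% → Line 3
Swing shift: Line 3 55/170 = 32.4%, Line 2 3/12 = 25.0% → Line 3
Overall: Line 3 169/356 = 47.5%, Line 2 198/372 = 53.2% → Line 2
Line 3 wins each shift group but Line 2 wins overall — the comparison reverses. Line 3's units skew toward swing shift, which has a lower base rate.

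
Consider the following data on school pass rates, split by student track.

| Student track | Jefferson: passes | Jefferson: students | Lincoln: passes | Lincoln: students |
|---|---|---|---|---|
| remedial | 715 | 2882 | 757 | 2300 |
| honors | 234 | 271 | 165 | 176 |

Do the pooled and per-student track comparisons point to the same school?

Yes

Remedial: Jefferson 715/2882 = 24.8%, Lincoln 757/2300 = 32.9% → Lincoln
Honors: Jefferson 234/271 = 86.3%, Lincoln 165/176 = 93.8% → Lincoln
Overall: Jefferson 949/3153 = 30.1%, Lincoln 922/2476 = 37.2% → Lincoln
Lincoln wins overall and in every student group — no reversal.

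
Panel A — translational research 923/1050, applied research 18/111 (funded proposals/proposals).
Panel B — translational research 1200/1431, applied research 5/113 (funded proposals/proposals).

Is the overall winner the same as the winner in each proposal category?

Translational research: Panel A 923/1050 = 87.9%, Panel B 1200/1431 = 83.9% → Panel A
Applied research: Panel A 18/111 = 16.2%, Panel B 5/113 = 4.4% → Panel A
Overall: Panel A 941/1161 = 81.1%, Panel B 1205/1544 = 78.0% → Panel A
Panel A wins overall and in every proposal group — no reversal.

Yes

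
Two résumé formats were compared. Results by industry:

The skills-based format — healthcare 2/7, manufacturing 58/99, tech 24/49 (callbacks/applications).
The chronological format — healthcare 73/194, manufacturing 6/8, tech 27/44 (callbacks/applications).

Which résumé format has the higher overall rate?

the skills-based format

Healthcare: the skills-based format 2/7 = 28.6%, the chronological format 73/194 = 37.6% → the chronological format
Manufacturing: the skills-based format 58/99 = 58.6%, the chronological format 6/8 = 75.0% → the chronological format
Tech: the skills-based format 24/49 = 49.0%, the chronological format 27/44 = 61.4% → the chronological format
Overall: the skills-based format 84/155 = 54.2%, the chronological format 106/246 = 43.1% → the skills-based format
(The chronological format wins every industry group but the skills-based format wins overall — the chronological format's applications skew toward the low-rate healthcare group.)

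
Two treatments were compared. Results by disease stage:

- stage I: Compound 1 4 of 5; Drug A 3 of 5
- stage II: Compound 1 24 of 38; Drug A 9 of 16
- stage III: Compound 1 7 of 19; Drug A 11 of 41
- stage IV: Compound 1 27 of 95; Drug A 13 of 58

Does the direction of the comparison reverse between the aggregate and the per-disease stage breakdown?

No

Stage I: Compound 1 4/5 = 80.0%, Drug A 3/5 = 60.0% → Compound 1
Stage II: Compound 1 24/38 = 63.2%, Drug A 9/16 = 56.2% → Compound 1
Stage III: Compound 1 7/19 = 36.8%, Drug A 11/41 = 26.8% → Compound 1
Stage IV: Compound 1 27/95 = 28.4%, Drug A 13/58 = 22.4% → Compound 1
Overall: Compound 1 62/157 = 39.5%, Drug A 36/120 = 30.0% → Compound 1
Compound 1 wins overall and in every disease group — no reversal.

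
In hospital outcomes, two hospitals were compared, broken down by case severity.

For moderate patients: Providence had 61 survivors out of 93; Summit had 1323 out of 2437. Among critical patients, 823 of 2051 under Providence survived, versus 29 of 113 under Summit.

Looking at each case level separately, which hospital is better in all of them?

Moderate: Providence 61/93 = 65.6%, Summit 1323/2437 = 54.3% → Providence
Critical: Providence 823/2051 = 40.1%, Summit 29/113 = 25.7% → Providence
Providence has the higher rate in both groups.

Providence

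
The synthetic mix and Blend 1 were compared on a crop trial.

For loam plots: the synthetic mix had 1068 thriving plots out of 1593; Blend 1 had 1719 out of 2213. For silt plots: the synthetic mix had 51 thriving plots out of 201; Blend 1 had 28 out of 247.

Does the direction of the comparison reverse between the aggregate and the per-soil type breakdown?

No

Loam: the synthetic mix 1068/1593 = 67.0%, Blend 1 1719/2213 = 77.7% → Blend 1
Silt: the synthetic mix 51/201 = 25.4%, Blend 1 28/247 = 11.3% → the synthetic mix
Overall: the synthetic mix 1119/1794 = 62.4%, Blend 1 1747/2460 = 71.0% → Blend 1
Neither sweeps: the synthetic mix wins 1 of 2 groups, Blend 1 wins 1. Blend 1 wins overall but not every group — no Simpson reversal.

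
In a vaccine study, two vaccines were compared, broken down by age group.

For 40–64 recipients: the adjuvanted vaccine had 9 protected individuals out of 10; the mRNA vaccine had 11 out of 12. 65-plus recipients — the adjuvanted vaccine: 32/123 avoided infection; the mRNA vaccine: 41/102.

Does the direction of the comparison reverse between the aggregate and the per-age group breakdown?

No

40–64: the adjuvanted vaccine 9/10 = 90.0%, the mRNA vaccine 11/12 = 91.7% → the mRNA vaccine
65-plus: the adjuvanted vaccine 32/123 = 26.0%, the mRNA vaccine 41/102 = 40.2% → the mRNA vaccine
Overall: the adjuvanted vaccine 41/133 = 30.8%, the mRNA vaccine 52/114 = 45.6% → the mRNA vaccine
The mRNA vaccine wins overall and in every age group — no reversal.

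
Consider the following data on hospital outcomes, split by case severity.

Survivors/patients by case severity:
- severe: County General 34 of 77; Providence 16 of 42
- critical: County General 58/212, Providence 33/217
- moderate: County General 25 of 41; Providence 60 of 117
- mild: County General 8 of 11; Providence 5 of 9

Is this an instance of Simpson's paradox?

No

Severe: County General 34/77 = 44.2%, Providence 16/42 = 38.1% → County General
Critical: County General 58/212 = 27.4%, Providence 33/217 = 15.2% → County General
Moderate: County General 25/41 = 61.0%, Providence 60/117 = 51.3% → County General
Mild: County General 8/11 = 72.7%, Providence 5/9 = 55.6% → County General
Overall: County General 125/341 = 36.7%, Providence 114/385 = 29.6% → County General
County General wins overall and in every case group — no reversal.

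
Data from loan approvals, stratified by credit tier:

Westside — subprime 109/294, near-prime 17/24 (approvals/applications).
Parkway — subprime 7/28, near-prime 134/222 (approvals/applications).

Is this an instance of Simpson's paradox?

Yes

Subprime: Westside 109/294 = 37.1%, Parkway 7/28 = 25.0% → Westside
Near-prime: Westside 17/24 = 70.8%, Parkway 134/222 = 60.4% → Westside
Overall: Westside 126/318 = 39.6%, Parkway 141/250 = 56.4% → Parkway
Westside wins each credit group but Parkway wins overall — the comparison reverses. Westside's applications skew toward subprime, which has a lower base rate.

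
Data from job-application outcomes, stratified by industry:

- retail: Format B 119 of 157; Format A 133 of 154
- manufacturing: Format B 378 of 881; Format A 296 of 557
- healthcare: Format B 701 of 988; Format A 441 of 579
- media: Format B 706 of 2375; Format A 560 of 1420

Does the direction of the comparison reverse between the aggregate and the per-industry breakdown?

Retail: Format B 119/157 = 75.8%, Format A 133/154 = 86.4% → Format A
Manufacturing: Format B 378/881 = 42.9%, Format A 296/557 = 53.1% → Format A
Healthcare: Format B 701/988 = 71.0%, Format A 441/579 = 76.2% → Format A
Media: Format B 706/2375 = 29.7%, Format A 560/1420 = 39.4% → Format A
Overall: Format B 1904/4401 = 43.3%, Format A 1430/2710 = 52.8% → Format A
Format A wins overall and in every industry group — no reversal.

No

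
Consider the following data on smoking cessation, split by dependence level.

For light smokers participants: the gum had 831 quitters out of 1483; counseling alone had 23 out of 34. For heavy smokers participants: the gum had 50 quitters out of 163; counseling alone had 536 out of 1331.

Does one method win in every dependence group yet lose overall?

Light smokers: the gum 831/1483 = 56.0%, counseling alone 23/34 = 67.6% → counseling alone
Heavy smokers: the gum 50/163 = 30.7%, counseling alone 536/1331 = 40.3% → counseling alone
Overall: the gum 881/1646 = 53.5%, counseling alone 559/1365 = 41.0% → the gum
Counseling alone wins each dependence group but the gum wins overall — the comparison reverses. Counseling alone's participants skew toward heavy smokers, which has a lower base rate.

Yes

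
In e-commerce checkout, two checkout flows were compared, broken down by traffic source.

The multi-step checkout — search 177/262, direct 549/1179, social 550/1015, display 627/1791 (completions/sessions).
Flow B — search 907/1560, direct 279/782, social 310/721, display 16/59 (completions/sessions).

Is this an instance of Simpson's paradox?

Search: the multi-step checkout 177/262 = 67.6%, Flow B 907/1560 = 58.1% → the multi-step checkout
Direct: the multi-step checkout 549/1179 = 46.6%, Flow B 279/782 = 35.7% → the multi-step checkout
Social: the multi-step checkout 550/1015 = 54.2%, Flow B 310/721 = 43.0% → the multi-step checkout
Display: the multi-step checkout 627/1791 = 35.0%, Flow B 16/59 = 27.1% → the multi-step checkout
Overall: the multi-step checkout 1903/4247 = 44.8%, Flow B 1512/3122 = 48.4% → Flow B
The multi-step checkout wins each traffic group but Flow B wins overall — the comparison reverses. The multi-step checkout's sessions skew toward display, which has a lower base rate.

Yes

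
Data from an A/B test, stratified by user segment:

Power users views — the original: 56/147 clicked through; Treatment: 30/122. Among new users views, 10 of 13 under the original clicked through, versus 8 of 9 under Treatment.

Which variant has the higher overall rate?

the original

Power users: the original 56/147 = 38.1%, Treatment 30/122 = 24.6% → the original
New users: the original 10/13 = 76.9%, Treatment 8/9 = 88.9% → Treatment
Overall: the original 66/160 = 41.2%, Treatment 38/131 = 29.0% → the original
(Neither sweeps every user group, but the original has the higher pooled rate.)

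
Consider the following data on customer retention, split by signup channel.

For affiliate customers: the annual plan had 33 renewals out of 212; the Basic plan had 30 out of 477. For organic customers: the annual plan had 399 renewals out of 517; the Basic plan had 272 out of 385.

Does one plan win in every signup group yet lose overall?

No

Affiliate: the annual plan 33/212 = 15.6%, the Basic plan 30/477 = 6.3% → the annual plan
Organic: the annual plan 399/517 = 77.2%, the Basic plan 272/385 = 70.6% → the annual plan
Overall: the annual plan 432/729 = 59.3%, the Basic plan 302/862 = 35.0% → the annual plan
The annual plan wins overall and in every signup group — no reversal.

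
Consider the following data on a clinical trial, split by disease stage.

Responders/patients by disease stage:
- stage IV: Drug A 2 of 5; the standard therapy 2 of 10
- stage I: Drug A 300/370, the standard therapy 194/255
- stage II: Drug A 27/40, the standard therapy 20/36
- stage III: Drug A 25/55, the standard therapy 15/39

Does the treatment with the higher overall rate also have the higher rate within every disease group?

Stage IV: Drug A 2/5 = 40.0%, the standard therapy 2/10 = 20.0% → Drug A
Stage I: Drug A 300/370 = 81.1%, the standard therapy 194/255 = 76.1% → Drug A
Stage II: Drug A 27/40 = 67.5%, the standard therapy 20/36 = 55.6% → Drug A
Stage III: Drug A 25/55 = 45.5%, the standard therapy 15/39 = 38.5% → Drug A
Overall: Drug A 354/470 = 75.3%, the standard therapy 231/340 = 67.9% → Drug A
Drug A wins overall and in every disease group — no reversal.

Yes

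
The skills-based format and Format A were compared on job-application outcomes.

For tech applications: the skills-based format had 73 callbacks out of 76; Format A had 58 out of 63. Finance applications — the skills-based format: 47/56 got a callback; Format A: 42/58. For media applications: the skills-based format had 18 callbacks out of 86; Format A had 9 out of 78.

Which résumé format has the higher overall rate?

Tech: the skills-based format 73/76 = 96.1%, Format A 58/63 = 92.1% → the skills-based format
Finance: the skills-based format 47/56 = 83.9%, Format A 42/58 = 72.4% → the skills-based format
Media: the skills-based format 18/86 = 20.9%, Format A 9/78 = 11.5% → the skills-based format
Overall: the skills-based format 138/218 = 63.3%, Format A 109/199 = 54.8% → the skills-based format

the skills-based format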